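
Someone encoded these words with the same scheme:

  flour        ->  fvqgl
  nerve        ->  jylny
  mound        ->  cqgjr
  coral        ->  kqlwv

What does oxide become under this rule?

f(5)→f(5) and l(11)→v(21) fit y≡7x+22 (mod 26); the inverse of 7 mod 26 is 15. This is an affine cipher: with a=0,…,z=25, each position x becomes (7x+22) mod 26.
Applying it to oxide: o(14)→7·14+22≡16=q; x(23)→7·23+22≡1=b; i(8)→7·8+22≡0=a; d(3)→7·3+22≡17=r; e(4)→7·4+22≡24=y (all mod 26).

qbary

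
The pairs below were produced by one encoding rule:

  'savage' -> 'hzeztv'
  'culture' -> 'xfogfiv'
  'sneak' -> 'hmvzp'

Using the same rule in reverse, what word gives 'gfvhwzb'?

Each pair mirrors across the alphabet (s↔h, a↔z, v↔e): positions sum to 25. This is the alphabet-reversal cipher (Atbash): a becomes z, b becomes y, etc.
Decoding gfvhwzb: g↔t, f↔u, v↔e, h↔s, w↔d, z↔a, b↔y.

tuesday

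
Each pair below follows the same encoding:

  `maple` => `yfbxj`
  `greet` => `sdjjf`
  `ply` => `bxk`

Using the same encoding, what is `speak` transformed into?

The shift depends on letter class: consonant m→y is +12, but vowel a→f is +5. The rule splits by letter class: vowels +5, consonants +12.
Applying it to speak: s(cons)+12=e, p(cons)+12=b, e(vowel)+5=j, a(vowel)+5=f, k(cons)+12=w.

ebjfw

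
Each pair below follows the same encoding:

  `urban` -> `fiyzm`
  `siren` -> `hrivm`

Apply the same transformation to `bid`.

Each pair mirrors across the alphabet (u↔f, r↔i, b↔y): positions sum to 25. Each letter is replaced by its mirror in the alphabet: a↔z, b↔y, c↔x, and so on (the Atbash cipher).
On bid: b↔y, i↔r, d↔w.

yrw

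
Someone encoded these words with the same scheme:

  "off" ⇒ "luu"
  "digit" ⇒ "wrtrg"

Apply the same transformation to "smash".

hnzhs

Each pair mirrors across the alphabet (o↔l, f↔u, f↔u): positions sum to 25. This is the alphabet-reversal cipher (Atbash): a becomes z, b becomes y, etc.
On smash: s↔h, m↔n, a↔z, s↔h, h↔s.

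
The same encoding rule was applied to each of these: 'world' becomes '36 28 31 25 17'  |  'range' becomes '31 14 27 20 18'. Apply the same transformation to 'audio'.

Letters become their 1-based position plus 13 (so a→14, b→15, …).
Applying it to audio: a=1→14, u=21→34, d=4→17, i=9→22, o=15→28.

14 34 17 22 28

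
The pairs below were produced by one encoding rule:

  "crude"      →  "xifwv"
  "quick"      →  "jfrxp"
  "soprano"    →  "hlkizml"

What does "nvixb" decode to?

mercy

Each pair mirrors across the alphabet (c↔x, r↔i, u↔f): positions sum to 25. Letters are reflected about the middle of the alphabet (position → 25−position): Atbash.
Reversing it on nvixb: n↔m, v↔e, i↔r, x↔c, b↔y.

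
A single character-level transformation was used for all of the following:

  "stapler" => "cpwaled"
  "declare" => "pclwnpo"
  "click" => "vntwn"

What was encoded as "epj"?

yet

Two steps: reverse the string, then apply a Caesar shift of +11.
Reversing it on epj: shift back: e−11=t, p−11=e, j−11=y → tey; then reverse → yet.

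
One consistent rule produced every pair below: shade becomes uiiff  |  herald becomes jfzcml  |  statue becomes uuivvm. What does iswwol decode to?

ground

Shifts by position in shade: pos 0: s→u (+2), pos 1: h→i (+1), pos 2: a→i (+8), pos 3: d→f (+2), pos 4: e→f (+1) — repeating every 3. A repeating key of period 3 is used — shifts +2, +1, +8 over and over.
Reversing it on iswwol: i−2=g, s−1=r, w−8=o, w−2=u, o−1=n, l−8=d.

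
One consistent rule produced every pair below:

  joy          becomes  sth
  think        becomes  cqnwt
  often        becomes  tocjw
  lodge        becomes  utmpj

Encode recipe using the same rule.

The shift depends on letter class: consonant j→s is +9, but vowel o→t is +5. Two shifts are in play — +5 for a/e/i/o/u, +9 for every other letter.
On recipe: r(cons)+9=a, e(vowel)+5=j, c(cons)+9=l, i(vowel)+5=n, p(cons)+9=y, e(vowel)+5=j.

ajlnyj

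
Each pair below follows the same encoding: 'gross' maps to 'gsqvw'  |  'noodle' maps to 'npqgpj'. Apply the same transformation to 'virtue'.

In gross: g→g is +0, r→s is +1, o→q is +2, s→v is +3 — the shift increases by 1 each position. Each letter shifts forward by its position index (0, 1, 2, …) — the shift grows by one for each successive letter.
On virtue: v+0=v, i+1=j, r+2=t, t+3=w, u+4=y, e+5=j.

vjtwyj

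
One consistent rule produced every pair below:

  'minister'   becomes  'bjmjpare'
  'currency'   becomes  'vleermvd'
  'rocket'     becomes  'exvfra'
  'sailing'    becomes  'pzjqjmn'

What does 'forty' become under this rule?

cxead

Treating letters as 0–25, the rule is x ↦ 11x + 25 (mod 26).
Applying it to forty: f(5)→11·5+25≡2=c; o(14)→11·14+25≡23=x; r(17)→11·17+25≡4=e; t(19)→11·19+25≡0=a; y(24)→11·24+25≡3=d (all mod 26).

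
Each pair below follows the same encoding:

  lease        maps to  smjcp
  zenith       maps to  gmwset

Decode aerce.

Letter i (0-indexed) is shifted by i+7, so successive shifts are 7, 8, 9, ….
Decoding aerce: a−7=t, e−8=w, r−9=i, c−10=s, e−11=t.

twist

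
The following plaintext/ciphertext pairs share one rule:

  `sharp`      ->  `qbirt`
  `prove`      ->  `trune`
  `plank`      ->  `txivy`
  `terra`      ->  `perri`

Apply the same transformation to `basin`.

hiqav

Treating letters as 0–25, the rule is x ↦ 25x + 8 (mod 26).
On basin: b(1)→25·1+8≡7=h; a(0)→25·0+8≡8=i; s(18)→25·18+8≡16=q; i(8)→25·8+8≡0=a; n(13)→25·13+8≡21=v (all mod 26).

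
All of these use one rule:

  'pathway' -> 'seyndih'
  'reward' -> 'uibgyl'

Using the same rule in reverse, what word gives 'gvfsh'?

drama

In pathway: p→s is +3, a→e is +4, t→y is +5, h→n is +6 — the shift increases by 1 each position. Each letter shifts forward by (position + 3), i.e. 3, 4, 5, … — the shift grows by one for each successive letter.
Undoing it on gvfsh: g−3=d, v−4=r, f−5=a, s−6=m, h−7=a.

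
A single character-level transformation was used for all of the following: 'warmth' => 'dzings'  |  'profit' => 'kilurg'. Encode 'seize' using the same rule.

hvrav

Letters are reflected about the middle of the alphabet (position → 25−position): Atbash.
On seize: s↔h, e↔v, i↔r, z↔a, e↔v.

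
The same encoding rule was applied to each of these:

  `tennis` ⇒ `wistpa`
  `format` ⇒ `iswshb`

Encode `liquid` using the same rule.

omvapl

Letter i (0-indexed) is shifted by i+3, so successive shifts are 3, 4, 5, ….
On liquid: l+3=o, i+4=m, q+5=v, u+6=a, i+7=p, d+8=l.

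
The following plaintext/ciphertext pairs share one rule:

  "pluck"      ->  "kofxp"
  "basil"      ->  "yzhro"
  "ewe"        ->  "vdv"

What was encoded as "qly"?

job

Each pair mirrors across the alphabet (p↔k, l↔o, u↔f): positions sum to 25. Letters are reflected about the middle of the alphabet (position → 25−position): Atbash.
Undoing it on qly: q↔j, l↔o, y↔b.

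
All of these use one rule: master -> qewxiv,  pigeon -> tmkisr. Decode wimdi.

Compare letters: m→q is +4, a→e is +4, s→w is +4 — a constant shift. Each letter is shifted forward by 4 in the alphabet (a Caesar shift of +4).
Undoing it on wimdi: w−4=s, i−4=e, m−4=i, d−4=z, i−4=e.

seize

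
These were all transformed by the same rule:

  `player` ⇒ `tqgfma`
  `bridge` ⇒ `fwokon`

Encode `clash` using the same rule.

In player: p→t is +4, l→q is +5, a→g is +6, y→f is +7 — the shift increases by 1 each position. Letter i (0-indexed) is shifted by i+4, so successive shifts are 4, 5, 6, ….
For clash: c+4=g, l+5=q, a+6=g, s+7=z, h+8=p.

gqgzp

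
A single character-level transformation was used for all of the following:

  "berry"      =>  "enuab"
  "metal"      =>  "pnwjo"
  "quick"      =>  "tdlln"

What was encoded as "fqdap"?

charm

Shifts by position in berry: pos 0: b→e (+3), pos 1: e→n (+9), pos 2: r→u (+3), pos 3: r→a (+9) — repeating every 2. The shifts repeat in a cycle of length 2: positions 0,1,… shift by +3, +9, then the pattern repeats.
Undoing it on fqdap: f−3=c, q−9=h, d−3=a, a−9=r, p−3=m.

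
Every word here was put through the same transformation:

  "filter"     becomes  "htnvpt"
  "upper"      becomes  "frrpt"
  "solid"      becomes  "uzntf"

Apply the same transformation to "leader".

nplfpt

Vowels shift forward by 11 and consonants shift forward by 2.
On leader: l(cons)+2=n, e(vowel)+11=p, a(vowel)+11=l, d(cons)+2=f, e(vowel)+11=p, r(cons)+2=t.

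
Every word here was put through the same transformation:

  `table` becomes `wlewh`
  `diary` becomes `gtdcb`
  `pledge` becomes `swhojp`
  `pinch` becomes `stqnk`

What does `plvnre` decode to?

mascot

The shifts repeat in a cycle of length 2: positions 0,1,… shift by +3, +11, then the pattern repeats.
Reversing it on plvnre: p−3=m, l−11=a, v−3=s, n−11=c, r−3=o, e−11=t.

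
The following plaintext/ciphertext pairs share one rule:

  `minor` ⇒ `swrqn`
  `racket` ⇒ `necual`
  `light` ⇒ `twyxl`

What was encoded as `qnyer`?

organ

This is an affine cipher: with a=0,…,z=25, each position x becomes (25x+4) mod 26.
Decoding qnyer: q(16)→25·(16−4)≡14=o; n(13)→25·(13−4)≡17=r; y(24)→25·(24−4)≡6=g; e(4)→25·(4−4)≡0=a; r(17)→25·(17−4)≡13=n (all mod 26).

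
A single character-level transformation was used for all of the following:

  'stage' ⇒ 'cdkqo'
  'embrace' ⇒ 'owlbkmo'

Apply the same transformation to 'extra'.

Compare letters: s→c is +10, t→d is +10, a→k is +10 — a constant shift. This is a Caesar cipher with shift 10.
On extra: e+10=o, x+10=h, t+10=d, r+10=b, a+10=k.

ohdbk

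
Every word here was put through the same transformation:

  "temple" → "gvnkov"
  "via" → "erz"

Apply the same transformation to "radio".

izwrl

Each letter is replaced by its mirror in the alphabet: a↔z, b↔y, c↔x, and so on (the Atbash cipher).
For radio: r↔i, a↔z, d↔w, i↔r, o↔l.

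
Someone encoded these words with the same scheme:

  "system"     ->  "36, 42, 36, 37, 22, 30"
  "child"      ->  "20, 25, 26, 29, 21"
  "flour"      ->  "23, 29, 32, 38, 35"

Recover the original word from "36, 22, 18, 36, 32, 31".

season

Letters become their 1-based position plus 17 (so a→18, b→19, …).
Decoding 36, 22, 18, 36, 32, 31: 36→(36−17)÷1=19=s, 22→(22−17)÷1=5=e, 18→(18−17)÷1=1=a, 36→(36−17)÷1=19=s, 32→(32−17)÷1=15=o, 31→(31−17)÷1=14=n.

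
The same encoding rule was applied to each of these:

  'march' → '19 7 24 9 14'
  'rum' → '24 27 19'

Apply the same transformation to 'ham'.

m is letter #13 and maps to 19: an offset of 6. Letters become their 1-based position plus 6 (so a→7, b→8, …).
For ham: h=8→14, a=1→7, m=13→19.

14 7 19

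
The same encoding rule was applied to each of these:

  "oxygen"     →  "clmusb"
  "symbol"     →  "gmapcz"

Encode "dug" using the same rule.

riu

It's a constant shift of +14 (ROT14).
Applying it to dug: d+14=r, u+14=i, g+14=u.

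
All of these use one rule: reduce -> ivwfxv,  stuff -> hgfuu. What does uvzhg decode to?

Each pair mirrors across the alphabet (r↔i, e↔v, d↔w): positions sum to 25. Each letter is replaced by its mirror in the alphabet: a↔z, b↔y, c↔x, and so on (the Atbash cipher).
Reversing it on uvzhg: u↔f, v↔e, z↔a, h↔s, g↔t.

feast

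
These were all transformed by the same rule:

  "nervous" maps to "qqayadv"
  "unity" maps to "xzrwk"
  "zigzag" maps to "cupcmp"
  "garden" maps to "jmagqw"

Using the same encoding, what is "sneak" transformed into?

A repeating key of period 3 is used — shifts +3, +12, +9 over and over.
Applying it to sneak: s+3=v, n+12=z, e+9=n, a+3=d, k+12=w.

vzndw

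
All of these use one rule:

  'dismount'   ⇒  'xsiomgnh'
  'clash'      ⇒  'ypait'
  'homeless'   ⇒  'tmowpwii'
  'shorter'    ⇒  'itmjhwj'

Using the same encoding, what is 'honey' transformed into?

tmnwc

This is an affine cipher: with a=0,…,z=25, each position x becomes (25x+0) mod 26.
For honey: h(7)→25·7+0≡19=t; o(14)→25·14+0≡12=m; n(13)→25·13+0≡13=n; e(4)→25·4+0≡22=w; y(24)→25·24+0≡2=c (all mod 26).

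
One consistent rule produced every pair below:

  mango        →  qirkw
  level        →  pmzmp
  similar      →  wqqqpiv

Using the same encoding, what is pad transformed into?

The shift depends on letter class: consonant m→q is +4, but vowel a→i is +8. The rule splits by letter class: vowels +8, consonants +4.
On pad: p(cons)+4=t, a(vowel)+8=i, d(cons)+4=h.

tih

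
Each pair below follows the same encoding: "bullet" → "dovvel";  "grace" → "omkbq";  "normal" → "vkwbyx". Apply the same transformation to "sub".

The output letters match the input read backwards, each shifted +10: bullet reversed is tellub. Read the word backwards and shift each letter +10.
Applying it to sub: reverse → bus; then shift: b+10=l, u+10=e, s+10=c.

lec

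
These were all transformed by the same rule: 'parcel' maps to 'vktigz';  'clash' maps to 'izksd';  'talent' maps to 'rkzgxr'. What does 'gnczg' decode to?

This is an affine cipher: with a=0,…,z=25, each position x becomes (25x+10) mod 26.
Undoing it on gnczg: g(6)→25·(6−10)≡4=e; n(13)→25·(13−10)≡23=x; c(2)→25·(2−10)≡8=i; z(25)→25·(25−10)≡11=l; g(6)→25·(6−10)≡4=e (all mod 26).

exile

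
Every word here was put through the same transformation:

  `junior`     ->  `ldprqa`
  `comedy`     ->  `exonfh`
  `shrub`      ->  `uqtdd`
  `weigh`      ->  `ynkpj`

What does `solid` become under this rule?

uxnrf

A repeating key of period 2 is used — shifts +2, +9 over and over.
Applying it to solid: s+2=u, o+9=x, l+2=n, i+9=r, d+2=f.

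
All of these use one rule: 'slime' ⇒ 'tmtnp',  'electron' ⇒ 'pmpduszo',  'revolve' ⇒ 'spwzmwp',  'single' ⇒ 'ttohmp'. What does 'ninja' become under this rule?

The shift depends on letter class: consonant s→t is +1, but vowel i→t is +11. Two shifts are in play — +11 for a/e/i/o/u, +1 for every other letter.
On ninja: n(cons)+1=o, i(vowel)+11=t, n(cons)+1=o, j(cons)+1=k, a(vowel)+11=l.

otokl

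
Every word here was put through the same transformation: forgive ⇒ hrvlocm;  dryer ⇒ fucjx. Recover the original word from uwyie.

In forgive: f→h is +2, o→r is +3, r→v is +4, g→l is +5 — the shift increases by 1 each position. The shift increases by 1 at each position, starting from +2: 2, 3, 4, ….
Decoding uwyie: u−2=s, w−3=t, y−4=u, i−5=d, e−6=y.

study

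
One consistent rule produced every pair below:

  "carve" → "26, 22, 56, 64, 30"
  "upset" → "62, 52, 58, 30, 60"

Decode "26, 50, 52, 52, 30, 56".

c(#3)→26 and a(#1)→22: differences scale by 2, so n = 2·pos + 20. Each letter becomes 2×(its alphabet position, a=1..z=26) + 20.
Undoing it on 26, 50, 52, 52, 30, 56: 26→(26−20)÷2=3=c, 50→(50−20)÷2=15=o, 52→(52−20)÷2=16=p, 52→(52−20)÷2=16=p, 30→(30−20)÷2=5=e, 56→(56−20)÷2=18=r.

copper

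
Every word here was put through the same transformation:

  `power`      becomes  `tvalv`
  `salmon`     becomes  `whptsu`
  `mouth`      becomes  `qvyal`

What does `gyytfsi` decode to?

Shifts by position in power: pos 0: p→t (+4), pos 1: o→v (+7), pos 2: w→a (+4), pos 3: e→l (+7) — repeating every 2. A repeating key of period 2 is used — shifts +4, +7 over and over.
Reversing it on gyytfsi: g−4=c, y−7=r, y−4=u, t−7=m, f−4=b, s−7=l, i−4=e.

crumble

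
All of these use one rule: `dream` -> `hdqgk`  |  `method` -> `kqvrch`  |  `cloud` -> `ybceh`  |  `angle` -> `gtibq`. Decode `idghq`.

d(3)→h(7) and r(17)→d(3) fit y≡9x+6 (mod 26); the inverse of 9 mod 26 is 3. This is an affine cipher: with a=0,…,z=25, each position x becomes (9x+6) mod 26.
Decoding idghq: i(8)→3·(8−6)≡6=g; d(3)→3·(3−6)≡17=r; g(6)→3·(6−6)≡0=a; h(7)→3·(7−6)≡3=d; q(16)→3·(16−6)≡4=e (all mod 26).

grade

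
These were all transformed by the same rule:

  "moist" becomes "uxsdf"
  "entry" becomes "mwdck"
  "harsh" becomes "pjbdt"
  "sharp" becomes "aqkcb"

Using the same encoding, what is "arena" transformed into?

Letter i (0-indexed) is shifted by i+8, so successive shifts are 8, 9, 10, ….
For arena: a+8=i, r+9=a, e+10=o, n+11=y, a+12=m.

iaoym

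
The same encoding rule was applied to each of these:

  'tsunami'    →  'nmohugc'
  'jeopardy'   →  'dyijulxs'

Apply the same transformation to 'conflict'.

Compare letters: t→n is +20, s→m is +20, u→o is +20 — a constant shift. Each letter is shifted forward by 20 in the alphabet (a Caesar shift of +20).
For conflict: c+20=w, o+20=i, n+20=h, f+20=z, l+20=f, i+20=c, c+20=w, t+20=n.

wihzfcwn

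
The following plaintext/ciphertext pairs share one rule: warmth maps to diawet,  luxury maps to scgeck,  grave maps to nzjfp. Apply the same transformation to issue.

In warmth: w→d is +7, a→i is +8, r→a is +9, m→w is +10 — the shift increases by 1 each position. The shift increases by 1 at each position, starting from +7: 7, 8, 9, ….
Applying it to issue: i+7=p, s+8=a, s+9=b, u+10=e, e+11=p.

pabep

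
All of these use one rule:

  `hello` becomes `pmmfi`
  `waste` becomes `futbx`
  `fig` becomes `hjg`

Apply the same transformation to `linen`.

ofojm

Two steps: reverse the string, then apply a Caesar shift of +1.
Applying it to linen: reverse → nenil; then shift: n+1=o, e+1=f, n+1=o, i+1=j, l+1=m.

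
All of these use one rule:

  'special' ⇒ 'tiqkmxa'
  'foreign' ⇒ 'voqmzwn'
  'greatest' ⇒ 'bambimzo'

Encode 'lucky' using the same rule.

gskct

The output letters match the input read backwards, each shifted +8: special reversed is laiceps. Two steps: reverse the string, then apply a Caesar shift of +8.
Applying it to lucky: reverse → ykcul; then shift: y+8=g, k+8=s, c+8=k, u+8=c, l+8=t.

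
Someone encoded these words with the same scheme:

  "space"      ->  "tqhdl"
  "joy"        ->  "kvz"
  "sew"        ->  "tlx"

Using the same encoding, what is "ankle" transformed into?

holml

The shift depends on letter class: consonant s→t is +1, but vowel a→h is +7. Vowels shift forward by 7 and consonants shift forward by 1.
Applying it to ankle: a(vowel)+7=h, n(cons)+1=o, k(cons)+1=l, l(cons)+1=m, e(vowel)+7=l.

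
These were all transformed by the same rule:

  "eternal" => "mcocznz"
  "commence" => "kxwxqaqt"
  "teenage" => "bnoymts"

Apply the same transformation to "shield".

aqspxq

In eternal: e→m is +8, t→c is +9, e→o is +10, r→c is +11 — the shift increases by 1 each position. Letter i (0-indexed) is shifted by i+8, so successive shifts are 8, 9, 10, ….
On shield: s+8=a, h+9=q, i+10=s, e+11=p, l+12=x, d+13=q.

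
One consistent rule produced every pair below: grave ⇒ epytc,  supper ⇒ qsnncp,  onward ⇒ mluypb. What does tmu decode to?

vow

This is a Caesar cipher with shift 24.
Decoding tmu: t−24=v, m−24=o, u−24=w.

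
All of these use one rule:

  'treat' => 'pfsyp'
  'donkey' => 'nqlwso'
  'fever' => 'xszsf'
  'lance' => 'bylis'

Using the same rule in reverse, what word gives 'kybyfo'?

salary

t(19)→p(15) and r(17)→f(5) fit y≡5x+24 (mod 26); the inverse of 5 mod 26 is 21. Treating letters as 0–25, the rule is x ↦ 5x + 24 (mod 26).
Undoing it on kybyfo: k(10)→21·(10−24)≡18=s; y(24)→21·(24−24)≡0=a; b(1)→21·(1−24)≡11=l; y(24)→21·(24−24)≡0=a; f(5)→21·(5−24)≡17=r; o(14)→21·(14−24)≡24=y (all mod 26).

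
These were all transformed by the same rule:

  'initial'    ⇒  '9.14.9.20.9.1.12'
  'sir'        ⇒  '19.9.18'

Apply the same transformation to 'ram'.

18.1.13

i is letter #9 and maps to 9: an offset of 0. Letters become their 1-indexed alphabet positions: a=1 … z=26.
On ram: r=18→18, a=1→1, m=13→13.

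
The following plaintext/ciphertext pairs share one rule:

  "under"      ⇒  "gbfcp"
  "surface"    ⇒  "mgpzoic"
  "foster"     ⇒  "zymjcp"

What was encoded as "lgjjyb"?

button

u(20)→g(6) and n(13)→b(1) fit y≡23x+14 (mod 26); the inverse of 23 mod 26 is 17. Each letter's alphabet position (a=0..z=25) is mapped through 23·x+14 mod 26 — an affine cipher.
Reversing it on lgjjyb: l(11)→17·(11−14)≡1=b; g(6)→17·(6−14)≡20=u; j(9)→17·(9−14)≡19=t; j(9)→17·(9−14)≡19=t; y(24)→17·(24−14)≡14=o; b(1)→17·(1−14)≡13=n (all mod 26).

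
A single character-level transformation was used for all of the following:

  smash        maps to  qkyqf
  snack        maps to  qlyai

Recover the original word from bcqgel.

design

Compare letters: s→q is +24, m→k is +24, a→y is +24 — a constant shift. Each letter is shifted forward by 24 in the alphabet (a Caesar shift of +24).
Undoing it on bcqgel: b−24=d, c−24=e, q−24=s, g−24=i, e−24=g, l−24=n.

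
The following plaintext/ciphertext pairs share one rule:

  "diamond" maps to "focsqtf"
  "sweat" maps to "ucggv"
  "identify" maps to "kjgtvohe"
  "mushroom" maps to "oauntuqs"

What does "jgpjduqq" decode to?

Shifts by position in diamond: pos 0: d→f (+2), pos 1: i→o (+6), pos 2: a→c (+2), pos 3: m→s (+6) — repeating every 2. It's a Vigenère-style cipher with numeric key [2,6]: position i shifts by key[i mod 2].
Reversing it on jgpjduqq: j−2=h, g−6=a, p−2=n, j−6=d, d−2=b, u−6=o, q−2=o, q−6=k.

handbook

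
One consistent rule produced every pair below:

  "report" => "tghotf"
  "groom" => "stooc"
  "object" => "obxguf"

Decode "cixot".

major

r(17)→t(19) and e(4)→g(6) fit y≡19x+8 (mod 26); the inverse of 19 mod 26 is 11. Treating letters as 0–25, the rule is x ↦ 19x + 8 (mod 26).
Decoding cixot: c(2)→11·(2−8)≡12=m; i(8)→11·(8−8)≡0=a; x(23)→11·(23−8)≡9=j; o(14)→11·(14−8)≡14=o; t(19)→11·(19−8)≡17=r (all mod 26).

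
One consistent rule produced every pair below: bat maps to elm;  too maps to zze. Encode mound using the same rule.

The output letters match the input read backwards, each shifted +11: bat reversed is tab. The word is reversed, then every letter is shifted forward by 11.
For mound: reverse → dnuom; then shift: d+11=o, n+11=y, u+11=f, o+11=z, m+11=x.

oyfzx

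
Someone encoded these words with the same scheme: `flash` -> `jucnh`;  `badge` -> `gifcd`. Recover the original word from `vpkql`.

joint

The output letters match the input read backwards, each shifted +2: flash reversed is hsalf. Read the word backwards and shift each letter +2.
Decoding vpkql: shift back: v−2=t, p−2=n, k−2=i, q−2=o, l−2=j → tnioj; then reverse → joint.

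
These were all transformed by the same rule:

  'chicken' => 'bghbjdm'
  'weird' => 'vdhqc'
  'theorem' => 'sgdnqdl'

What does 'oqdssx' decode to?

pretty

Compare letters: c→b is +25, h→g is +25, i→h is +25 — a constant shift. This is a Caesar cipher with shift 25.
Decoding oqdssx: o−25=p, q−25=r, d−25=e, s−25=t, s−25=t, x−25=y.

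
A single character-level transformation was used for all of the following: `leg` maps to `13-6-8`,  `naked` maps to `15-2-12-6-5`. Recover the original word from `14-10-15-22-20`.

minus

l is letter #12 and maps to 13: an offset of 1. Each letter is replaced by its alphabet position (a=1..z=26) + 1.
Undoing it on 14-10-15-22-20: 14→(14−1)÷1=13=m, 10→(10−1)÷1=9=i, 15→(15−1)÷1=14=n, 22→(22−1)÷1=21=u, 20→(20−1)÷1=19=s.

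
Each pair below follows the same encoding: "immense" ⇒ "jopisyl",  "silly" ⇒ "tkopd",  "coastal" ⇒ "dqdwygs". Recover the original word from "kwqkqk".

In immense: i→j is +1, m→o is +2, m→p is +3, e→i is +4 — the shift increases by 1 each position. The shift increases by 1 at each position, starting from +1: 1, 2, 3, ….
Decoding kwqkqk: k−1=j, w−2=u, q−3=n, k−4=g, q−5=l, k−6=e.

jungle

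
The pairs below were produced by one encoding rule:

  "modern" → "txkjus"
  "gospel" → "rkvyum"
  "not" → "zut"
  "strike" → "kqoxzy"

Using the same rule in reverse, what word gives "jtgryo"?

The word is reversed, then every letter is shifted forward by 6.
Undoing it on jtgryo: shift back: j−6=d, t−6=n, g−6=a, r−6=l, y−6=s, o−6=i → dnalsi; then reverse → island.

island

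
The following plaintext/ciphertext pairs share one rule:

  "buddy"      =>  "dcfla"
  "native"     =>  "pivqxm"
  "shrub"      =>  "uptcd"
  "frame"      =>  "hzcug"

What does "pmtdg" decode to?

nerve

Shifts by position in buddy: pos 0: b→d (+2), pos 1: u→c (+8), pos 2: d→f (+2), pos 3: d→l (+8) — repeating every 2. The shifts repeat in a cycle of length 2: positions 0,1,… shift by +2, +8, then the pattern repeats.
Reversing it on pmtdg: p−2=n, m−8=e, t−2=r, d−8=v, g−2=e.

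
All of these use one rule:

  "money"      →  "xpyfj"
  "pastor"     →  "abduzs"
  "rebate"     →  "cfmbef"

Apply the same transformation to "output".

Shifts by position in money: pos 0: m→x (+11), pos 1: o→p (+1), pos 2: n→y (+11), pos 3: e→f (+1) — repeating every 2. The shifts repeat in a cycle of length 2: positions 0,1,… shift by +11, +1, then the pattern repeats.
For output: o+11=z, u+1=v, t+11=e, p+1=q, u+11=f, t+1=u.

zveqfu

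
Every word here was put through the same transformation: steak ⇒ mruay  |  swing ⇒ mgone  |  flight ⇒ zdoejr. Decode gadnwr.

walnut

Treating letters as 0–25, the rule is x ↦ 5x + 0 (mod 26).
Reversing it on gadnwr: g(6)→21·(6−0)≡22=w; a(0)→21·(0−0)≡0=a; d(3)→21·(3−0)≡11=l; n(13)→21·(13−0)≡13=n; w(22)→21·(22−0)≡20=u; r(17)→21·(17−0)≡19=t (all mod 26).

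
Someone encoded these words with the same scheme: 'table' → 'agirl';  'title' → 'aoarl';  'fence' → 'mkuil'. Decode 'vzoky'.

other

Shifts by position in table: pos 0: t→a (+7), pos 1: a→g (+6), pos 2: b→i (+7), pos 3: l→r (+6) — repeating every 2. It's a Vigenère-style cipher with numeric key [7,6]: position i shifts by key[i mod 2].
Decoding vzoky: v−7=o, z−6=t, o−7=h, k−6=e, y−7=r.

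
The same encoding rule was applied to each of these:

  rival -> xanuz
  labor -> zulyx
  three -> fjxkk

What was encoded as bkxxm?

ferry

r(17)→x(23) and i(8)→a(0) fit y≡17x+20 (mod 26); the inverse of 17 mod 26 is 23. Treating letters as 0–25, the rule is x ↦ 17x + 20 (mod 26).
Reversing it on bkxxm: b(1)→23·(1−20)≡5=f; k(10)→23·(10−20)≡4=e; x(23)→23·(23−20)≡17=r; x(23)→23·(23−20)≡17=r; m(12)→23·(12−20)≡24=y (all mod 26).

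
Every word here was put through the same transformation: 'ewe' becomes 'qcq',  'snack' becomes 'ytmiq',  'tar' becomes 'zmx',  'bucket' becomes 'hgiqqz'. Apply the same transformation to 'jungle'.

pgtmrq

The rule splits by letter class: vowels +12, consonants +6.
Applying it to jungle: j(cons)+6=p, u(vowel)+12=g, n(cons)+6=t, g(cons)+6=m, l(cons)+6=r, e(vowel)+12=q.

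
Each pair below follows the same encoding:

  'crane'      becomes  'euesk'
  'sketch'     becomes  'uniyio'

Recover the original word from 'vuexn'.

trash

In crane: c→e is +2, r→u is +3, a→e is +4, n→s is +5 — the shift increases by 1 each position. The shift increases by 1 at each position, starting from +2: 2, 3, 4, ….
Decoding vuexn: v−2=t, u−3=r, e−4=a, x−5=s, n−6=h.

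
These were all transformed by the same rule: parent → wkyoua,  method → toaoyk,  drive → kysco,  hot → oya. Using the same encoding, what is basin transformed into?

ikzsu

The shift depends on letter class: consonant p→w is +7, but vowel a→k is +10. Two shifts are in play — +10 for a/e/i/o/u, +7 for every other letter.
On basin: b(cons)+7=i, a(vowel)+10=k, s(cons)+7=z, i(vowel)+10=s, n(cons)+7=u.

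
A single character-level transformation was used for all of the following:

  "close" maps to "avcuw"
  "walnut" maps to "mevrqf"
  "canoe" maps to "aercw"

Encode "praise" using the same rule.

njeouw

c(2)→a(0) and l(11)→v(21) fit y≡11x+4 (mod 26); the inverse of 11 mod 26 is 19. Treating letters as 0–25, the rule is x ↦ 11x + 4 (mod 26).
Applying it to praise: p(15)→11·15+4≡13=n; r(17)→11·17+4≡9=j; a(0)→11·0+4≡4=e; i(8)→11·8+4≡14=o; s(18)→11·18+4≡20=u; e(4)→11·4+4≡22=w (all mod 26).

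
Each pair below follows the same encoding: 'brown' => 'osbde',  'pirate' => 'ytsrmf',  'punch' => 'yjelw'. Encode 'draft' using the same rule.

isrcm

b(1)→o(14) and r(17)→s(18) fit y≡23x+17 (mod 26); the inverse of 23 mod 26 is 17. Treating letters as 0–25, the rule is x ↦ 23x + 17 (mod 26).
On draft: d(3)→23·3+17≡8=i; r(17)→23·17+17≡18=s; a(0)→23·0+17≡17=r; f(5)→23·5+17≡2=c; t(19)→23·19+17≡12=m (all mod 26).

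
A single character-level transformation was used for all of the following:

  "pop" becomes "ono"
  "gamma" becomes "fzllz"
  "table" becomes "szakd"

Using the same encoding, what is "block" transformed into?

Compare letters: p→o is +25, o→n is +25, p→o is +25 — a constant shift. Every letter moves 25 places later in the alphabet, wrapping around z→a.
For block: b+25=a, l+25=k, o+25=n, c+25=b, k+25=j.

aknbj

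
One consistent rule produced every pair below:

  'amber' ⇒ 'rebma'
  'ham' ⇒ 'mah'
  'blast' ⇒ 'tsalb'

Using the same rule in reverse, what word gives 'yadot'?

The output letters match the input read backwards: amber reversed is rebma. It's just the letters in reverse order.
Decoding yadot: then reverse → today.

today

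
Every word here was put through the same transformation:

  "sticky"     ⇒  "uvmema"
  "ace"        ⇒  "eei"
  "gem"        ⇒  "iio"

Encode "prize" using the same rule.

The shift depends on letter class: consonant s→u is +2, but vowel i→m is +4. Vowels shift forward by 4 and consonants shift forward by 2.
Applying it to prize: p(cons)+2=r, r(cons)+2=t, i(vowel)+4=m, z(cons)+2=b, e(vowel)+4=i.

rtmbi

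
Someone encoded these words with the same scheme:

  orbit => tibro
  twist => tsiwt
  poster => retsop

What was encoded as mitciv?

The output letters match the input read backwards: orbit reversed is tibro. It's just the letters in reverse order.
Undoing it on mitciv: then reverse → victim.

victim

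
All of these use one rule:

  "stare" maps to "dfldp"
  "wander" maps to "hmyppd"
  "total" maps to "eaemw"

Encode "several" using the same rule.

dqgqcmw

Shifts by position in stare: pos 0: s→d (+11), pos 1: t→f (+12), pos 2: a→l (+11), pos 3: r→d (+12) — repeating every 2. A repeating key of period 2 is used — shifts +11, +12 over and over.
Applying it to several: s+11=d, e+12=q, v+11=g, e+12=q, r+11=c, a+12=m, l+11=w.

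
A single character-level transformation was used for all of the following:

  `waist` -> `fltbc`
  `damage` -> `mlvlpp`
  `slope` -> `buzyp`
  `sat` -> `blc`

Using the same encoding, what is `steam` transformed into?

Two shifts are in play — +11 for a/e/i/o/u, +9 for every other letter.
For steam: s(cons)+9=b, t(cons)+9=c, e(vowel)+11=p, a(vowel)+11=l, m(cons)+9=v.

bcplv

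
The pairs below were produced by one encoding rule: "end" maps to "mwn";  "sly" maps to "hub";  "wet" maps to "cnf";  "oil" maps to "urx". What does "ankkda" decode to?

The output letters match the input read backwards, each shifted +9: end reversed is dne. Two steps: reverse the string, then apply a Caesar shift of +9.
Decoding ankkda: shift back: a−9=r, n−9=e, k−9=b, k−9=b, d−9=u, a−9=r → rebbur; then reverse → rubber.

rubber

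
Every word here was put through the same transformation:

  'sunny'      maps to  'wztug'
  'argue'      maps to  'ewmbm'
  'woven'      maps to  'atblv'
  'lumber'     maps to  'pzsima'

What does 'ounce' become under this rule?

In sunny: s→w is +4, u→z is +5, n→t is +6, n→u is +7 — the shift increases by 1 each position. Each letter shifts forward by (position + 4), i.e. 4, 5, 6, … — the shift grows by one for each successive letter.
On ounce: o+4=s, u+5=z, n+6=t, c+7=j, e+8=m.

sztjm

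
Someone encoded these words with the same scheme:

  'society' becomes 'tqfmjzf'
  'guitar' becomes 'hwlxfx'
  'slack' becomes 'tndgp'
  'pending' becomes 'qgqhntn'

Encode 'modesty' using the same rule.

In society: s→t is +1, o→q is +2, c→f is +3, i→m is +4 — the shift increases by 1 each position. Letter i (0-indexed) is shifted by i+1, so successive shifts are 1, 2, 3, ….
Applying it to modesty: m+1=n, o+2=q, d+3=g, e+4=i, s+5=x, t+6=z, y+7=f.

nqgixzf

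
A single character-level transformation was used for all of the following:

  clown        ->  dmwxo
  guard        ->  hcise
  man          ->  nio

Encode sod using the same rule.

twe

The shift depends on letter class: consonant c→d is +1, but vowel o→w is +8. Vowels shift forward by 8 and consonants shift forward by 1.
On sod: s(cons)+1=t, o(vowel)+8=w, d(cons)+1=e.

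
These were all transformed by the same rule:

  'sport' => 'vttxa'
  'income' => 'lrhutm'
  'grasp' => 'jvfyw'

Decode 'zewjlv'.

warden

In sport: s→v is +3, p→t is +4, o→t is +5, r→x is +6 — the shift increases by 1 each position. Letter i (0-indexed) is shifted by i+3, so successive shifts are 3, 4, 5, ….
Decoding zewjlv: z−3=w, e−4=a, w−5=r, j−6=d, l−7=e, v−8=n.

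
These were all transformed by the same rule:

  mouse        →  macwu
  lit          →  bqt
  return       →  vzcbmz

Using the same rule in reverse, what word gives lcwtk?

cloud

The output letters match the input read backwards, each shifted +8: mouse reversed is esuom. Two steps: reverse the string, then apply a Caesar shift of +8.
Reversing it on lcwtk: shift back: l−8=d, c−8=u, w−8=o, t−8=l, k−8=c → duolc; then reverse → cloud.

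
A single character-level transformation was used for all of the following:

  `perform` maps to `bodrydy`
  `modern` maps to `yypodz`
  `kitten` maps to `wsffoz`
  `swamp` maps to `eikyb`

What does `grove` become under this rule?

The shift depends on letter class: consonant p→b is +12, but vowel e→o is +10. Vowels shift forward by 10 and consonants shift forward by 12.
For grove: g(cons)+12=s, r(cons)+12=d, o(vowel)+10=y, v(cons)+12=h, e(vowel)+10=o.

sdyho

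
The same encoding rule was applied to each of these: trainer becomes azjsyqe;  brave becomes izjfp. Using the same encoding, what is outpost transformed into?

In trainer: t→a is +7, r→z is +8, a→j is +9, i→s is +10 — the shift increases by 1 each position. Each letter shifts forward by (position + 7), i.e. 7, 8, 9, … — the shift grows by one for each successive letter.
Applying it to outpost: o+7=v, u+8=c, t+9=c, p+10=z, o+11=z, s+12=e, t+13=g.

vcczzeg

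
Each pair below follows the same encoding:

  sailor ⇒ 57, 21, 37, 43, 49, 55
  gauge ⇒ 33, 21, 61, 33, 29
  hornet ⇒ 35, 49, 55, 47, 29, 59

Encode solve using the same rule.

57, 49, 43, 63, 29

s(#19)→57 and a(#1)→21: differences scale by 2, so n = 2·pos + 19. With a=1..z=26, the number is 2·pos + 19.
Applying it to solve: s=19→57, o=15→49, l=12→43, v=22→63, e=5→29.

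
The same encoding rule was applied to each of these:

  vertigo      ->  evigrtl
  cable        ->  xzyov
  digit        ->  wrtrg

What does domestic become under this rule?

wlnvhgrx

Each pair mirrors across the alphabet (v↔e, e↔v, r↔i): positions sum to 25. Letters are reflected about the middle of the alphabet (position → 25−position): Atbash.
Applying it to domestic: d↔w, o↔l, m↔n, e↔v, s↔h, t↔g, i↔r, c↔x.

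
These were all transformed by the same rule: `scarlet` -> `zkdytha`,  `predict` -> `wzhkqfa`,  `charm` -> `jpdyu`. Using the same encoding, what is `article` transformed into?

hzwpkol

Shifts by position in scarlet: pos 0: s→z (+7), pos 1: c→k (+8), pos 2: a→d (+3), pos 3: r→y (+7), pos 4: l→t (+8), pos 5: e→h (+3) — repeating every 3. It's a Vigenère-style cipher with numeric key [7,8,3]: position i shifts by key[i mod 3].
For article: a+7=h, r+8=z, t+3=w, i+7=p, c+8=k, l+3=o, e+7=l.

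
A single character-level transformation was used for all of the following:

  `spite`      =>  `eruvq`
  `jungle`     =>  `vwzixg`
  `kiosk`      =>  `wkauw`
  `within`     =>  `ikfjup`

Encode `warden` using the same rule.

icdfqp

Shifts by position in spite: pos 0: s→e (+12), pos 1: p→r (+2), pos 2: i→u (+12), pos 3: t→v (+2) — repeating every 2. It's a Vigenère-style cipher with numeric key [12,2]: position i shifts by key[i mod 2].
On warden: w+12=i, a+2=c, r+12=d, d+2=f, e+12=q, n+2=p.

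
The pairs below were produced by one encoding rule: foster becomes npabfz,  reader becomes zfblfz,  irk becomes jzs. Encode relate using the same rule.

zftbbf

The shift depends on letter class: consonant f→n is +8, but vowel o→p is +1. Two shifts are in play — +1 for a/e/i/o/u, +8 for every other letter.
Applying it to relate: r(cons)+8=z, e(vowel)+1=f, l(cons)+8=t, a(vowel)+1=b, t(cons)+8=b, e(vowel)+1=f.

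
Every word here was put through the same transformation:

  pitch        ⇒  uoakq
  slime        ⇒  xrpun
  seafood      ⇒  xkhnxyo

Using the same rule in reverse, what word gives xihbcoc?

scatter

In pitch: p→u is +5, i→o is +6, t→a is +7, c→k is +8 — the shift increases by 1 each position. The shift increases by 1 at each position, starting from +5: 5, 6, 7, ….
Reversing it on xihbcoc: x−5=s, i−6=c, h−7=a, b−8=t, c−9=t, o−10=e, c−11=r.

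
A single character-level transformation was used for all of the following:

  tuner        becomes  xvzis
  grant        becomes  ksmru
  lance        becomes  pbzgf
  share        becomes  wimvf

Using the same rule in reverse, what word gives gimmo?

The shifts repeat in a cycle of length 3: positions 0,1,… shift by +4, +1, +12, then the pattern repeats.
Decoding gimmo: g−4=c, i−1=h, m−12=a, m−4=i, o−1=n.

chain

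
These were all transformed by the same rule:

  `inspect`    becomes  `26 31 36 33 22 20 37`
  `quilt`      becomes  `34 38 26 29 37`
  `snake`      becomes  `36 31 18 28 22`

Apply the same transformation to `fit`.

i is letter #9 and maps to 26: an offset of 17. Letters become their 1-based position plus 17 (so a→18, b→19, …).
On fit: f=6→23, i=9→26, t=20→37.

23 26 37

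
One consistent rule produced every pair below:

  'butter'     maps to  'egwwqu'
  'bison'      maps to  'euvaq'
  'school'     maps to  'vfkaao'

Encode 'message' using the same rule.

The shift depends on letter class: consonant b→e is +3, but vowel u→g is +12. Vowels shift forward by 12 and consonants shift forward by 3.
Applying it to message: m(cons)+3=p, e(vowel)+12=q, s(cons)+3=v, s(cons)+3=v, a(vowel)+12=m, g(cons)+3=j, e(vowel)+12=q.

pqvvmjq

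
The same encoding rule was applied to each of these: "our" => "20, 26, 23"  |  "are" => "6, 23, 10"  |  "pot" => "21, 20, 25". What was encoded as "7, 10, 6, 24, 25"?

beast

o is letter #15 and maps to 20: an offset of 5. The number is (letter's place in the alphabet, a=1) + 5.
Decoding 7, 10, 6, 24, 25: 7→(7−5)÷1=2=b, 10→(10−5)÷1=5=e, 6→(6−5)÷1=1=a, 24→(24−5)÷1=19=s, 25→(25−5)÷1=20=t.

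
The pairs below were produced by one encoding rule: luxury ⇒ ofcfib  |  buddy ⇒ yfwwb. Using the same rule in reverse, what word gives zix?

arc

Each pair mirrors across the alphabet (l↔o, u↔f, x↔c): positions sum to 25. Letters are reflected about the middle of the alphabet (position → 25−position): Atbash.
Decoding zix: z↔a, i↔r, x↔c.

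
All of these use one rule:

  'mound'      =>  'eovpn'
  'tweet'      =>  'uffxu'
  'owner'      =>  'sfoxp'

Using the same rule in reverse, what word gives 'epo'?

nod

Two steps: reverse the string, then apply a Caesar shift of +1.
Undoing it on epo: shift back: e−1=d, p−1=o, o−1=n → don; then reverse → nod.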